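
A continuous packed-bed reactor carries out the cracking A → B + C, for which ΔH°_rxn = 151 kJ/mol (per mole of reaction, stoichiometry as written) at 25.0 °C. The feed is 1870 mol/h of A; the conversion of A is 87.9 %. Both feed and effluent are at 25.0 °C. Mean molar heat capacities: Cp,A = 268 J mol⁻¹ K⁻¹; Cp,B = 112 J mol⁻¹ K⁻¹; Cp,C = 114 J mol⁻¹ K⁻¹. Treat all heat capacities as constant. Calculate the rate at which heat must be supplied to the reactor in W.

Extent of reaction ξ = 0.879 × 1870 = 1643.7 mol/h
Reaction term: ξ·ΔH°_rxn = 1643.7 × 151 = 248200 kJ/h
Q = ΔH = 248200 kJ/h = 68.945 kW
Heat supplied = 68945 W

Q_in = 68900 W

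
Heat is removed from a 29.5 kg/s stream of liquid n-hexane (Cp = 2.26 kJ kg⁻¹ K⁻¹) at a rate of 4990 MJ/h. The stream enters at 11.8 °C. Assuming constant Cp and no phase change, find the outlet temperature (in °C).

Q = 4990 MJ/h = 1386.1 kJ/s
ΔT = Q/(ṁ·Cp) = 1386.1/(29.5×2.26) = 20.791 K
T_out = 11.8 − 20.791 = -8.9906 °C

T_out = -8.99 °C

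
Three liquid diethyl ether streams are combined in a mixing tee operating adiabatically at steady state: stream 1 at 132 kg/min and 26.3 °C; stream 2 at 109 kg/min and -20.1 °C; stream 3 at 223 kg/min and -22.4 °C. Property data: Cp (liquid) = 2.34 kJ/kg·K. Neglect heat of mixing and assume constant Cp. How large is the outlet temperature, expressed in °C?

Energy balance with Q = 0: Σ ṁᵢCp,ᵢ(T_out − Tᵢ) = 0
T_out = Σ ṁᵢCp,ᵢTᵢ / Σ ṁᵢCp,ᵢ
      = -8691.9 / 1085.8 = -8.0054 °C

T_out = -8.01 °C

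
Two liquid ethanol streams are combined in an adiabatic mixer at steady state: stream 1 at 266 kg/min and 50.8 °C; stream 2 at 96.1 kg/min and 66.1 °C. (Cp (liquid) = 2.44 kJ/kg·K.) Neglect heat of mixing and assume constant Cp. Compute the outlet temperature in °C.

T_out = 54.9 °C

Adiabatic, steady state ⇒ Σ ṁᵢCp,ᵢ(T_out − Tᵢ) = 0
T_out = Σ ṁᵢCp,ᵢTᵢ / Σ ṁᵢCp,ᵢ
      = 48471 / 883.52 = 54.861 °C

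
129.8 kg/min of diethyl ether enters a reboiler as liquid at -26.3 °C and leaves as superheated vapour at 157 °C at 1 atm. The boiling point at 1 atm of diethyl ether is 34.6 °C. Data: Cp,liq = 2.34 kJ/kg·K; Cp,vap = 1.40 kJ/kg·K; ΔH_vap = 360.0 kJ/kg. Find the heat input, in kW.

Q = 1460 kW

liquid -26.3→34.6 °C: 142.51 kJ/kg
vaporisation at 34.6 °C: 360 kJ/kg
vapour 34.6→157 °C: 171.36 kJ/kg
Δh = 142.51 + 360 + 171.36 = 673.87 kJ/kg
Q = ṁ·Δh = 129.8 kg/min × 673.87 kJ/kg = 87468 kJ/min
|Q| = 1457.8 kW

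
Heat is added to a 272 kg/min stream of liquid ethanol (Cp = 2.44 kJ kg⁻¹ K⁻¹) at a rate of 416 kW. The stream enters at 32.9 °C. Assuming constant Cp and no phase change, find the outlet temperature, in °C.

Q = 416 kW = 24960 kJ/min
ΔT = Q/(ṁ·Cp) = 24960/(272×2.44) = 37.608 K
T_out = 32.9 + 37.608 = 70.508 °C

T_out = 70.5 °C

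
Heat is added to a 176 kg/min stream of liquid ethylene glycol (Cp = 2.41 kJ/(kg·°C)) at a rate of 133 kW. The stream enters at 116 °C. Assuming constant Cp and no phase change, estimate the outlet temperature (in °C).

Q = 133 kW = 7980 kJ/min
ΔT = Q/(ṁ·Cp) = 7980/(176×2.41) = 18.814 K
T_out = 116 + 18.814 = 134.81 °C

T_out = 135 °C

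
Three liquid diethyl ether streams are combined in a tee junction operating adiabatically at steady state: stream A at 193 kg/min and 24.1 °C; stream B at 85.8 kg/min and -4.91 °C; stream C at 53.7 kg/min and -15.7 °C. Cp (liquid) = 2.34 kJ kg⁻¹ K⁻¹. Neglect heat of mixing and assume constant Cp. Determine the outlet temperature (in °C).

Adiabatic, steady state ⇒ Σ ṁᵢCp,ᵢ(T_out − Tᵢ) = 0
Σ ṁᵢCp,ᵢTᵢ = 193×2.34×24.1 + 85.8×2.34×-4.91 + 53.7×2.34×-15.7 = 7925.4
Σ ṁᵢCp,ᵢ = 193×2.34 + 85.8×2.34 + 53.7×2.34 = 778.05
T_out = 7925.4 / 778.05 = 10.186 °C

T_out = 10.2 °C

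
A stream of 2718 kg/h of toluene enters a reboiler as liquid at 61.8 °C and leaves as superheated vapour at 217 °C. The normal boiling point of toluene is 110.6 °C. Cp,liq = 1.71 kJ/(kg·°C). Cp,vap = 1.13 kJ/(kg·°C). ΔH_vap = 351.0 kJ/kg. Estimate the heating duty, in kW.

liquid 61.8→110.6 °C: 83.448 kJ/kg
vaporisation at 110.6 °C: 351 kJ/kg
vapour 110.6→217 °C: 120.23 kJ/kg
Δh = 83.448 + 351 + 120.23 = 554.68 kJ/kg
Q = ṁ·Δh = 2718 kg/h × 554.68 kJ/kg = 1.5076e+06 kJ/h
|Q| = 418.78 kW

Q = 419 kW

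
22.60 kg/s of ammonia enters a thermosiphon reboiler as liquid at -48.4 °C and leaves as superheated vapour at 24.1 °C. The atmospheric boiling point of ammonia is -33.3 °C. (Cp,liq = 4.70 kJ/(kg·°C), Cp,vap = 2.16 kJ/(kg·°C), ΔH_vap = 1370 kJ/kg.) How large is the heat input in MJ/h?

Q = 127000 MJ/h

liquid -48.4→-33.3 °C: 70.97 kJ/kg
vaporisation at -33.3 °C: 1370 kJ/kg
vapour -33.3→24.1 °C: 123.98 kJ/kg
Δh = 70.97 + 1370 + 123.98 = 1565 kJ/kg
Q = ṁ·Δh = 22.60 kg/s × 1565 kJ/kg = 35368 kJ/s
|Q| = 35368 kW = 127320 MJ/h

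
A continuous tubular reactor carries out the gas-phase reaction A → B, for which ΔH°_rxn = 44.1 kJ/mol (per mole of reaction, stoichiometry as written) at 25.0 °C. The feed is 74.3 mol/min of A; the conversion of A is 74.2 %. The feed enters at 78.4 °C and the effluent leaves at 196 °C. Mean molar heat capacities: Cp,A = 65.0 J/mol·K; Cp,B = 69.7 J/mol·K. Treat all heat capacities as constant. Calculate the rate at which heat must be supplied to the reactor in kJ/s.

Extent of reaction ξ = 0.742 × 74.3 = 55.131 mol/min
Reaction term: ξ·ΔH°_rxn = 55.131 × 44.1 = 2431.3 kJ/min
Sensible, feed 78.4→25 °C: -257.9 kJ/min
Outlet flows (mol/min): A 19.169, B 55.131
Sensible, products 25→196 °C: 870.15 kJ/min
Q = ΔH = 3043.5 kJ/min = 50.725 kW
Heat supplied = 50.725 kJ/s

Q_in = 50.7 kJ/s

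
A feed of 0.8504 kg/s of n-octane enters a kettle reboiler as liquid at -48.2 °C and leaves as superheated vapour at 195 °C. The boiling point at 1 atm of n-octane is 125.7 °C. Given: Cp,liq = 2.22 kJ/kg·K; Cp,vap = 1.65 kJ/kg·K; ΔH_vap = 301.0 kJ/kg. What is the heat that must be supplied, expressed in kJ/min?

Q = 40900 kJ/min

liquid -48.2→125.7 °C: 386.06 kJ/kg
vaporisation at 125.7 °C: 301 kJ/kg
vapour 125.7→195 °C: 114.34 kJ/kg
Δh = 386.06 + 301 + 114.34 = 801.4 kJ/kg
Q = ṁ·Δh = 0.8504 kg/s × 801.4 kJ/kg = 681.51 kJ/s
|Q| = 681.51 kW = 40891 kJ/min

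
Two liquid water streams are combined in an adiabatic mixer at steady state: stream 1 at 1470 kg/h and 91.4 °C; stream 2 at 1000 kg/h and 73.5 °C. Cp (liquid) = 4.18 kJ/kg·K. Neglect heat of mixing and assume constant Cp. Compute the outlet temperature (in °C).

T_out = 84.2 °C

Energy balance with Q = 0: Σ ṁᵢCp,ᵢ(T_out − Tᵢ) = 0
Σ ṁᵢCp,ᵢTᵢ = 1470×4.18×91.4 + 1000×4.18×73.5 = 868850
Σ ṁᵢCp,ᵢ = 1470×4.18 + 1000×4.18 = 10325
T_out = 868850 / 10325 = 84.153 °C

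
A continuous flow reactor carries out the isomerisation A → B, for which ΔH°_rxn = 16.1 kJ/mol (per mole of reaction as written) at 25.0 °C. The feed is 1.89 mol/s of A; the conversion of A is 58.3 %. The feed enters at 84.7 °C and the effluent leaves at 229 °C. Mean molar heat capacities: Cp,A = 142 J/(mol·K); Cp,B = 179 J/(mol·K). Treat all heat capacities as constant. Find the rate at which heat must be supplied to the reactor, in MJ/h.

Q_in = 233 MJ/h

Extent of reaction ξ = 0.583 × 1.89 = 1.1019 mol/s
Reaction term: ξ·ΔH°_rxn = 1.1019 × 16.1 = 17.74 kJ/s
Sensible, feed 84.7→25 °C: -16.022 kJ/s
Outlet flows (mol/s): A 0.78813, B 1.1019
Sensible, products 25→229 °C: 63.066 kJ/s
Q = ΔH = 64.784 kJ/s = 64.784 kW
Heat supplied = 233.22 MJ/h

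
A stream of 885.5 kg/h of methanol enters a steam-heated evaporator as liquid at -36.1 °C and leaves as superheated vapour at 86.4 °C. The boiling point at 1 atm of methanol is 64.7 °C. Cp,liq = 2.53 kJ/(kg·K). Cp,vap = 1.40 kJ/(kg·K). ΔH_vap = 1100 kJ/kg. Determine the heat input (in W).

Q = 341000 W

liquid -36.1→64.7 °C: 255.02 kJ/kg
vaporisation at 64.7 °C: 1100 kJ/kg
vapour 64.7→86.4 °C: 30.38 kJ/kg
Δh = 255.02 + 1100 + 30.38 = 1385.4 kJ/kg
Q = ṁ·Δh = 885.5 kg/h × 1385.4 kJ/kg = 1.2268e+06 kJ/h
|Q| = 340.77 kW = 340770 W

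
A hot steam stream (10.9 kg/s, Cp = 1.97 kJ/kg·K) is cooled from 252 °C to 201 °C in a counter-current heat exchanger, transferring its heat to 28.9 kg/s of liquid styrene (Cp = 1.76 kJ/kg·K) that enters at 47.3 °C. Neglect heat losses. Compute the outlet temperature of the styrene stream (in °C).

Heat released by hot stream: Q = 10.9 × 1.97 × (252 − 201) = 1095.1 kJ/s
Energy balance on cold side (adiabatic exchanger): Q = ṁ_c·Cp_c·(T_c,out − T_c,in)
T_c,out = 47.3 + 1095.1/(28.9 × 1.76) = 68.83 °C

T_c,out = 68.8 °C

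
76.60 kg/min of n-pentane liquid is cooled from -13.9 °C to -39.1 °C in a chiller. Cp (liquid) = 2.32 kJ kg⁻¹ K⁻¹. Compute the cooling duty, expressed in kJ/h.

Q_c = 269000 kJ/h

Q = ṁ·Cp·ΔT = 76.60 × 2.32 × (-39.1 − -13.9) = -4478.3 kJ/min
Converting: 4478.3 / 60 s = 74.639 kW
Cooling duty = 268700 kJ/h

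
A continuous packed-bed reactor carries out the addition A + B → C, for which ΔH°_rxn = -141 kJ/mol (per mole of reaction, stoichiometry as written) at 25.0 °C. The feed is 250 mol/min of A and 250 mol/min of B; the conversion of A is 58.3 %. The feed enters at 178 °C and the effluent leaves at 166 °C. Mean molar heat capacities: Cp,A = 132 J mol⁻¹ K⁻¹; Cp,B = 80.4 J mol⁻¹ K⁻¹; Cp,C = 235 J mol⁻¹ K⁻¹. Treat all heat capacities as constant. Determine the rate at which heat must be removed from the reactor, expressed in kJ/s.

Q_out = 345 kJ/s

Extent of reaction ξ = 0.583 × 250 = 145.75 mol/min
Reaction term: ξ·ΔH°_rxn = 145.75 × -141 = -20551 kJ/min
Sensible, feed 178→25 °C: -8124.3 kJ/min
Outlet flows (mol/min): A 104.25, B 104.25, C 145.75
Sensible, products 25→166 °C: 7951.5 kJ/min
Q = ΔH = -20724 kJ/min = -345.39 kW
Heat removed = 345.39 kJ/s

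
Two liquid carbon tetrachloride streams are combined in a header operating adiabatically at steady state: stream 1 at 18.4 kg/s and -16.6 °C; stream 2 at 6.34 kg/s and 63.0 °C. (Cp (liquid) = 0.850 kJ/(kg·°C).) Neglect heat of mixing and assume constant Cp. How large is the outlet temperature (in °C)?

No heat crosses the boundary, so H_out = H_in.
T_out = Σ ṁᵢCp,ᵢTᵢ / Σ ṁᵢCp,ᵢ
      = 79.883 / 21.029 = 3.7987 °C

T_out = 3.80 °C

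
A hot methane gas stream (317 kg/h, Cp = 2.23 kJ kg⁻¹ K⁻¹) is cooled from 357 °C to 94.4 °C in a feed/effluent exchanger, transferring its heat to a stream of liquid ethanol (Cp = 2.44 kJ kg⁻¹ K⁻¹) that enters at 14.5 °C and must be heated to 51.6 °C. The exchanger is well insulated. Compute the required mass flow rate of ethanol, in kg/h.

ṁ_c = 2050 kg/h

Heat released by hot stream: Q = 317 × 2.23 × (357 − 94.4) = 185630 kJ/h
Energy balance on cold side (adiabatic exchanger): Q = ṁ_c·Cp_c·(T_c,out − T_c,in)
ṁ_c = 185630 / [2.44 × (51.6 − 14.5)] = 2050.7 kg/h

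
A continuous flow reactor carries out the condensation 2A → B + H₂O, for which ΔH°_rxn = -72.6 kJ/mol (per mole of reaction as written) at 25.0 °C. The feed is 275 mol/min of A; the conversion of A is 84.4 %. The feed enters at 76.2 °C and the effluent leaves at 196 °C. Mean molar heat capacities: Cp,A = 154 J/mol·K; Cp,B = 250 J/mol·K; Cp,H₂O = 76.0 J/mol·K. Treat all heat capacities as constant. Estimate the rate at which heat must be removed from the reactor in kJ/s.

Extent of reaction ξ = 0.844 × 275 / 2 = 116.05 mol/min
Reaction term: ξ·ΔH°_rxn = 116.05 × -72.6 = -8425.2 kJ/min
Sensible, feed 76.2→25 °C: -2168.3 kJ/min
Outlet flows (mol/min): A 42.9, B 116.05, H₂O 116.05
Sensible, products 25→196 °C: 7599.1 kJ/min
Q = ΔH = -2994.5 kJ/min = -49.908 kW
Heat removed = 49.908 kJ/s

Q_out = 49.9 kJ/s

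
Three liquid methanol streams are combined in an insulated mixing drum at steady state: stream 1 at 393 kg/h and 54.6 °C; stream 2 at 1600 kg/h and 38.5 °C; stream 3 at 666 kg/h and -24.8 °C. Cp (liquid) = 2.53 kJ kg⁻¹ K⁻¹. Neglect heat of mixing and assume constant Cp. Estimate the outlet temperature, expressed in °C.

Adiabatic, steady state ⇒ Σ ṁᵢCp,ᵢ(T_out − Tᵢ) = 0
Σ ṁᵢCp,ᵢTᵢ = 393×2.53×54.6 + 1600×2.53×38.5 + 666×2.53×-24.8 = 168350
Σ ṁᵢCp,ᵢ = 393×2.53 + 1600×2.53 + 666×2.53 = 6727.3
T_out = 168350 / 6727.3 = 25.025 °C

T_out = 25.0 °C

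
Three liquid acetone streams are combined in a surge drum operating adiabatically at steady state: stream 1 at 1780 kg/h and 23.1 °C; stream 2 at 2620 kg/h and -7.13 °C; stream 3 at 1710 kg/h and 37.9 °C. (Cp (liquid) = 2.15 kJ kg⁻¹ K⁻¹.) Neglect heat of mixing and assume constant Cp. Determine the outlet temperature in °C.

Energy balance with Q = 0: Σ ṁᵢCp,ᵢ(T_out − Tᵢ) = 0
Σ ṁᵢCp,ᵢTᵢ = 1780×2.15×23.1 + 2620×2.15×-7.13 + 1710×2.15×37.9 = 187580
Σ ṁᵢCp,ᵢ = 1780×2.15 + 2620×2.15 + 1710×2.15 = 13136
T_out = 187580 / 13136 = 14.279 °C

T_out = 14.3 °C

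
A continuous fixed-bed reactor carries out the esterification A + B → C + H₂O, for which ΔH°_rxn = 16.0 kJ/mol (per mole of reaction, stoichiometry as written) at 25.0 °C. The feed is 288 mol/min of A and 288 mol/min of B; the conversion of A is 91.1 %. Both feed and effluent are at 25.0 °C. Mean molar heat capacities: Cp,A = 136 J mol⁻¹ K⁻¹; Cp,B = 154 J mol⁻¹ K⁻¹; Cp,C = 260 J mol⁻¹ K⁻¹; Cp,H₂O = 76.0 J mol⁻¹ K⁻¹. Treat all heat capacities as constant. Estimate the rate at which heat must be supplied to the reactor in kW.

Extent of reaction ξ = 0.911 × 288 = 262.37 mol/min
Reaction term: ξ·ΔH°_rxn = 262.37 × 16.0 = 4197.9 kJ/min
Q = ΔH = 4197.9 kJ/min = 69.965 kW
Heat supplied = 69.965 kW

Q_in = 70.0 kW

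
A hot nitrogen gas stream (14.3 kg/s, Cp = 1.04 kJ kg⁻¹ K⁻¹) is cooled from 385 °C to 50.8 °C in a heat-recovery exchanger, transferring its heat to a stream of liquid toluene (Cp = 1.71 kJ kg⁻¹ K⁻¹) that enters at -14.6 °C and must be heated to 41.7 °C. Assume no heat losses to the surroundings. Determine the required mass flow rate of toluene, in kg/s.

ṁ_c = 51.6 kg/s

Heat released by hot stream: Q = 14.3 × 1.04 × (385 − 50.8) = 4970.2 kJ/s
Energy balance on cold side (adiabatic exchanger): Q = ṁ_c·Cp_c·(T_c,out − T_c,in)
ṁ_c = 4970.2 / [1.71 × (41.7 − -14.6)] = 51.626 kg/s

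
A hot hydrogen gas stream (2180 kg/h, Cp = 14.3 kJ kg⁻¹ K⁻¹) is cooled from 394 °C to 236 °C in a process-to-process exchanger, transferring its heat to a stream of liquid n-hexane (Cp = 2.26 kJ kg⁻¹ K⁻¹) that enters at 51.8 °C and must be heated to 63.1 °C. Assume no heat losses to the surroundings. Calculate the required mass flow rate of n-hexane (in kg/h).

Heat released by hot stream: Q = 2180 × 14.3 × (394 − 236) = 4.9255e+06 kJ/h
Energy balance on cold side (adiabatic exchanger): Q = ṁ_c·Cp_c·(T_c,out − T_c,in)
ṁ_c = 4.9255e+06 / [2.26 × (63.1 − 51.8)] = 192870 kg/h

ṁ_c = 193000 kg/h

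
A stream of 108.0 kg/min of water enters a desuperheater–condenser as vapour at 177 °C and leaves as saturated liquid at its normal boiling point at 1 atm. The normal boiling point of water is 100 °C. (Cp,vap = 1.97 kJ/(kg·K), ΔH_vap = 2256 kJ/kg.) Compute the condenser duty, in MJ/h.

Q_c = 15600 MJ/h

vapour 177→100 °C: -151.69 kJ/kg
condensation at 100 °C: -2256 kJ/kg
Δh = -151.69 + -2256 = -2407.7 kJ/kg
Q = ṁ·Δh = 108.0 kg/min × -2407.7 kJ/kg = -260030 kJ/min
|Q| = 4333.8 kW = 15602 MJ/h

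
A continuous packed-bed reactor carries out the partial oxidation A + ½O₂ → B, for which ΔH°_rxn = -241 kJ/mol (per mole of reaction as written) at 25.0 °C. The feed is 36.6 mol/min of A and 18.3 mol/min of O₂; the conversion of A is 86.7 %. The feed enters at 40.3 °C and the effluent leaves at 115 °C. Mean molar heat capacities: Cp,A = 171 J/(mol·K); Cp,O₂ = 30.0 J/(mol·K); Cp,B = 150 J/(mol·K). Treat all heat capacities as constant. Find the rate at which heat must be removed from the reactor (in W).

Extent of reaction ξ = 0.867 × 36.6 = 31.732 mol/min
Reaction term: ξ·ΔH°_rxn = 31.732 × -241 = -7647.5 kJ/min
Sensible, feed 40.3→25 °C: -104.16 kJ/min
Outlet flows (mol/min): A 4.8678, O₂ 2.4339, B 31.732
Sensible, products 25→115 °C: 509.87 kJ/min
Q = ΔH = -7241.7 kJ/min = -120.7 kW
Heat removed = 120700 W

Q_out = 121000 W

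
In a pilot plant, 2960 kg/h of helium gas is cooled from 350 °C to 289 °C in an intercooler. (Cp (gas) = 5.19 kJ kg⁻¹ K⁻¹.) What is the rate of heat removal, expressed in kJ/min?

Q_c = 15600 kJ/min

Q = ṁ·Cp·ΔT = 2960 × 5.19 × (289 − 350) = -937110 kJ/h
Converting: 937110 / 3600 s = 260.31 kW
Cooling duty = 15618 kJ/min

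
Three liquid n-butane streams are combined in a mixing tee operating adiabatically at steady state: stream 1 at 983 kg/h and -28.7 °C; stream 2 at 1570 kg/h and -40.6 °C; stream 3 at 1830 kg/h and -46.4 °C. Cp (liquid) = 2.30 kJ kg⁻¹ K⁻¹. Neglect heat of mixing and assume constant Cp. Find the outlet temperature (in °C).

T_out = -40.4 °C

Energy balance with Q = 0: Σ ṁᵢCp,ᵢ(T_out − Tᵢ) = 0
Σ ṁᵢCp,ᵢTᵢ = 983×2.30×-28.7 + 1570×2.30×-40.6 + 1830×2.30×-46.4 = -406790
Σ ṁᵢCp,ᵢ = 983×2.30 + 1570×2.30 + 1830×2.30 = 10081
T_out = -406790 / 10081 = -40.353 °C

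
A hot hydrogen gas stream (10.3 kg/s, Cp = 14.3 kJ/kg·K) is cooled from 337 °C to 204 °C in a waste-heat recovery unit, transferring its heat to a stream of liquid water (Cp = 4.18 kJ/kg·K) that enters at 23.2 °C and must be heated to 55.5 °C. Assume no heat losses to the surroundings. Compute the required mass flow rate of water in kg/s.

ṁ_c = 145 kg/s

Heat released by hot stream: Q = 10.3 × 14.3 × (337 − 204) = 19590 kJ/s
Energy balance on cold side (adiabatic exchanger): Q = ṁ_c·Cp_c·(T_c,out − T_c,in)
ṁ_c = 19590 / [4.18 × (55.5 − 23.2)] = 145.09 kg/s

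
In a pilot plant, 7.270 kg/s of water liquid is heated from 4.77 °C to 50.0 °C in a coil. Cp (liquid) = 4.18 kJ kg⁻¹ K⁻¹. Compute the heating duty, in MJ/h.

Q = ṁ·Cp·ΔT = 7.270 × 4.18 × (50.0 − 4.77) = 1374.5 kJ/s
Heating duty = 4948.1 MJ/h

Q = 4950 MJ/h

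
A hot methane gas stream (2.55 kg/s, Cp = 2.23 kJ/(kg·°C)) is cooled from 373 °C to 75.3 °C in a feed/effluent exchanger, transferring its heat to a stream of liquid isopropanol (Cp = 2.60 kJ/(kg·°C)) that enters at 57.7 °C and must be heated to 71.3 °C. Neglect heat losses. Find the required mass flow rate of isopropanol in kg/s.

ṁ_c = 47.9 kg/s

Heat released by hot stream: Q = 2.55 × 2.23 × (373 − 75.3) = 1692.9 kJ/s
Energy balance on cold side (adiabatic exchanger): Q = ṁ_c·Cp_c·(T_c,out − T_c,in)
ṁ_c = 1692.9 / [2.60 × (71.3 − 57.7)] = 47.875 kg/s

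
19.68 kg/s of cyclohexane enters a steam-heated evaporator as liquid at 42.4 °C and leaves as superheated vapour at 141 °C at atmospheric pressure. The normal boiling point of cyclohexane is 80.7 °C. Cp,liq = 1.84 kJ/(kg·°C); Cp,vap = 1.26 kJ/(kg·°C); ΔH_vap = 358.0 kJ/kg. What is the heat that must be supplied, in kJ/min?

Q = 596000 kJ/min

liquid 42.4→80.7 °C: 70.472 kJ/kg
vaporisation at 80.7 °C: 358 kJ/kg
vapour 80.7→141 °C: 75.978 kJ/kg
Δh = 70.472 + 358 + 75.978 = 504.45 kJ/kg
Q = ṁ·Δh = 19.68 kg/s × 504.45 kJ/kg = 9927.6 kJ/s
|Q| = 9927.6 kW = 595650 kJ/min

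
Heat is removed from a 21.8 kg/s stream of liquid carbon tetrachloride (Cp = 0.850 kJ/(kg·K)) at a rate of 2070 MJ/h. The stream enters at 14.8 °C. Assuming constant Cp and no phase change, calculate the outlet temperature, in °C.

T_out = -16.2 °C

Q = 2070 MJ/h = 575 kJ/s
ΔT = Q/(ṁ·Cp) = 575/(21.8×0.850) = 31.031 K
T_out = 14.8 − 31.031 = -16.231 °C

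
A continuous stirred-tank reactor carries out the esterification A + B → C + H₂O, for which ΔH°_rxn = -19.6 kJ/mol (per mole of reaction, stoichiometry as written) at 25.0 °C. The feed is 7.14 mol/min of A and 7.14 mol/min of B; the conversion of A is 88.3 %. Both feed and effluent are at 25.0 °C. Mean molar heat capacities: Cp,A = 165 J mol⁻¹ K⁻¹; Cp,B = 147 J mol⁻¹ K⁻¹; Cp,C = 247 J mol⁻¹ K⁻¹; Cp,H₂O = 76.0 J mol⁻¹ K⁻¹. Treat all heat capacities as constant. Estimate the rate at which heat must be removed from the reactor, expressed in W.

Q_out = 2060 W

Extent of reaction ξ = 0.883 × 7.14 = 6.3046 mol/min
Reaction term: ξ·ΔH°_rxn = 6.3046 × -19.6 = -123.57 kJ/min
Q = ΔH = -123.57 kJ/min = -2.0595 kW
Heat removed = 2059.5 W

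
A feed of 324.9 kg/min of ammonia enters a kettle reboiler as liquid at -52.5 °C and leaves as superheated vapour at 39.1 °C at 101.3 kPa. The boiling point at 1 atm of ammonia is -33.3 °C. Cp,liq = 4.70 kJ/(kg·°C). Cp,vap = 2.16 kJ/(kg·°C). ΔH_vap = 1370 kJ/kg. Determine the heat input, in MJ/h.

Q = 31500 MJ/h

liquid -52.5→-33.3 °C: 90.24 kJ/kg
vaporisation at -33.3 °C: 1370 kJ/kg
vapour -33.3→39.1 °C: 156.38 kJ/kg
Δh = 90.24 + 1370 + 156.38 = 1616.6 kJ/kg
Q = ṁ·Δh = 324.9 kg/min × 1616.6 kJ/kg = 525240 kJ/min
|Q| = 8754 kW = 31514 MJ/h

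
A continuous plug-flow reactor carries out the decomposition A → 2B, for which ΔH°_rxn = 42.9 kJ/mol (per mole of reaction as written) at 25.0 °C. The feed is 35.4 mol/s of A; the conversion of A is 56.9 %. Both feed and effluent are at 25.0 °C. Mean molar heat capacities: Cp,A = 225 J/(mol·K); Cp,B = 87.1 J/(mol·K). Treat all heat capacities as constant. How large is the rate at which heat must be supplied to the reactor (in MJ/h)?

Q_in = 3110 MJ/h

Extent of reaction ξ = 0.569 × 35.4 = 20.143 mol/s
Reaction term: ξ·ΔH°_rxn = 20.143 × 42.9 = 864.12 kJ/s
Q = ΔH = 864.12 kJ/s = 864.12 kW
Heat supplied = 3110.8 MJ/h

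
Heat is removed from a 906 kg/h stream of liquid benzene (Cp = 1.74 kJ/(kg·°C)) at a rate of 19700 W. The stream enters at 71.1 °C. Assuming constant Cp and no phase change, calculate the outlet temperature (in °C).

T_out = 26.1 °C

Q = 19700 W = 70920 kJ/h
ΔT = Q/(ṁ·Cp) = 70920/(906×1.74) = 44.987 K
T_out = 71.1 − 44.987 = 26.113 °C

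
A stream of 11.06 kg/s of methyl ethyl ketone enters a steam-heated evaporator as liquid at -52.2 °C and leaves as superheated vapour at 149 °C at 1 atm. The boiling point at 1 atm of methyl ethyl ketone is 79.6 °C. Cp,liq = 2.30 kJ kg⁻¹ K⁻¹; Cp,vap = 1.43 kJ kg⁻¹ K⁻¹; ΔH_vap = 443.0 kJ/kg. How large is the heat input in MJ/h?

liquid -52.2→79.6 °C: 303.14 kJ/kg
vaporisation at 79.6 °C: 443 kJ/kg
vapour 79.6→149 °C: 99.242 kJ/kg
Δh = 303.14 + 443 + 99.242 = 845.38 kJ/kg
Q = ṁ·Δh = 11.06 kg/s × 845.38 kJ/kg = 9349.9 kJ/s
|Q| = 9349.9 kW = 33660 MJ/h

Q = 33700 MJ/h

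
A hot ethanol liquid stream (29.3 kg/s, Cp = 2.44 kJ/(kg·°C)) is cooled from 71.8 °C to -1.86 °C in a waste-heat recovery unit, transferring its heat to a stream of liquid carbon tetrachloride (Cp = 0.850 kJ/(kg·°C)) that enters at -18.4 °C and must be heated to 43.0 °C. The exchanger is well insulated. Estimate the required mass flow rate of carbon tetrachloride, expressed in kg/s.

ṁ_c = 101 kg/s

Heat released by hot stream: Q = 29.3 × 2.44 × (71.8 − -1.86) = 5266.1 kJ/s
Energy balance on cold side (adiabatic exchanger): Q = ṁ_c·Cp_c·(T_c,out − T_c,in)
ṁ_c = 5266.1 / [0.850 × (43.0 − -18.4)] = 100.9 kg/s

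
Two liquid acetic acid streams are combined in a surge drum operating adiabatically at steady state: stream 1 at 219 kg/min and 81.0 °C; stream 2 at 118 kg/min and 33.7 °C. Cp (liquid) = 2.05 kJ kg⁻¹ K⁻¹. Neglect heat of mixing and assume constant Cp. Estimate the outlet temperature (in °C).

T_out = 64.4 °C

Adiabatic, steady state ⇒ Σ ṁᵢCp,ᵢ(T_out − Tᵢ) = 0
T_out = Σ ṁᵢCp,ᵢTᵢ / Σ ṁᵢCp,ᵢ
      = 44517 / 690.85 = 64.438 °C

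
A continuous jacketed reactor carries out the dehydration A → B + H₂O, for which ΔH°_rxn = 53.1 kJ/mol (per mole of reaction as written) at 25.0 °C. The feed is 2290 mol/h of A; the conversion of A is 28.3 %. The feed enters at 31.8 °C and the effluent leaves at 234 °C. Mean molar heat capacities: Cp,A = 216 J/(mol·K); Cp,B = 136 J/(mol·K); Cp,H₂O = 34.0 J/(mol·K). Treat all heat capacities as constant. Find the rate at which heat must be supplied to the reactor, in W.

Extent of reaction ξ = 0.283 × 2290 = 648.07 mol/h
Reaction term: ξ·ΔH°_rxn = 648.07 × 53.1 = 34413 kJ/h
Sensible, feed 31.8→25 °C: -3363.6 kJ/h
Outlet flows (mol/h): A 1641.9, B 648.07, H₂O 648.07
Sensible, products 25→234 °C: 97149 kJ/h
Q = ΔH = 128200 kJ/h = 35.611 kW
Heat supplied = 35611 W

Q_in = 35600 W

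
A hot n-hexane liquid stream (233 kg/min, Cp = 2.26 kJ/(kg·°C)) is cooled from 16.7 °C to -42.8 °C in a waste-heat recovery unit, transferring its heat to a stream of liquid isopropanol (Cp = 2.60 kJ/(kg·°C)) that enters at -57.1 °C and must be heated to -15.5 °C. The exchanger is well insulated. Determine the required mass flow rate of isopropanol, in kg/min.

Heat released by hot stream: Q = 233 × 2.26 × (16.7 − -42.8) = 31332 kJ/min
Energy balance on cold side (adiabatic exchanger): Q = ṁ_c·Cp_c·(T_c,out − T_c,in)
ṁ_c = 31332 / [2.60 × (-15.5 − -57.1)] = 289.68 kg/min

ṁ_c = 290 kg/min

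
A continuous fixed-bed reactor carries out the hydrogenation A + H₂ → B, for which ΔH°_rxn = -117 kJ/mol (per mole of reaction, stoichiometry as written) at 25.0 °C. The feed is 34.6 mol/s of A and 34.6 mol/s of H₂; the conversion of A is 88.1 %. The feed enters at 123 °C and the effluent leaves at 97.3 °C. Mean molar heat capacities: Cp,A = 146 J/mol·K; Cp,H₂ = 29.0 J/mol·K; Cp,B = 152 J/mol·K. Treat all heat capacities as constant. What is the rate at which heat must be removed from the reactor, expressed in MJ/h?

Extent of reaction ξ = 0.881 × 34.6 = 30.483 mol/s
Reaction term: ξ·ΔH°_rxn = 30.483 × -117 = -3566.5 kJ/s
Sensible, feed 123→25 °C: -593.39 kJ/s
Outlet flows (mol/s): A 4.1174, H₂ 4.1174, B 30.483
Sensible, products 25→97.3 °C: 387.09 kJ/s
Q = ΔH = -3772.8 kJ/s = -3772.8 kW
Heat removed = 13582 MJ/h

Q_out = 13600 MJ/h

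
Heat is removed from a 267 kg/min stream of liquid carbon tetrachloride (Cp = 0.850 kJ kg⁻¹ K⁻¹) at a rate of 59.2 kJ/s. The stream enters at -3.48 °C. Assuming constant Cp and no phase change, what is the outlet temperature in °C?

Q = 59.2 kJ/s = 3552 kJ/min
ΔT = Q/(ṁ·Cp) = 3552/(267×0.850) = 15.651 K
T_out = -3.48 − 15.651 = -19.131 °C

T_out = -19.1 °C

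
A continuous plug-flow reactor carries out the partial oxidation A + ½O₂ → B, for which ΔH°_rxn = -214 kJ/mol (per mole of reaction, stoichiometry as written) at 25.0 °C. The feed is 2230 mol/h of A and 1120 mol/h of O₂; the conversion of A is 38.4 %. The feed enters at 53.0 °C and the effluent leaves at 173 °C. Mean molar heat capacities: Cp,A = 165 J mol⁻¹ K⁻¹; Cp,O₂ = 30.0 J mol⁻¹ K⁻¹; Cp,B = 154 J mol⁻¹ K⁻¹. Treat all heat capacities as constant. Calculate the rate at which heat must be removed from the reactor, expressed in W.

Extent of reaction ξ = 0.384 × 2230 = 856.32 mol/h
Reaction term: ξ·ΔH°_rxn = 856.32 × -214 = -183250 kJ/h
Sensible, feed 53.0→25 °C: -11243 kJ/h
Outlet flows (mol/h): A 1373.7, O₂ 691.84, B 856.32
Sensible, products 25→173 °C: 56134 kJ/h
Q = ΔH = -138360 kJ/h = -38.434 kW
Heat removed = 38434 W

Q_out = 38400 W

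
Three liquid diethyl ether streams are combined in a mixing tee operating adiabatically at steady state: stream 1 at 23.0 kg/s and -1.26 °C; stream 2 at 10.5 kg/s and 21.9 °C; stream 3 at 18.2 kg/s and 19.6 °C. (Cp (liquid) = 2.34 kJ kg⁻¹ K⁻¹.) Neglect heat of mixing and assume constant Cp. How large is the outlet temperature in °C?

T_out = 10.8 °C

Energy balance with Q = 0: Σ ṁᵢCp,ᵢ(T_out − Tᵢ) = 0
T_out = Σ ṁᵢCp,ᵢTᵢ / Σ ṁᵢCp,ᵢ
      = 1305 / 120.98 = 10.787 °C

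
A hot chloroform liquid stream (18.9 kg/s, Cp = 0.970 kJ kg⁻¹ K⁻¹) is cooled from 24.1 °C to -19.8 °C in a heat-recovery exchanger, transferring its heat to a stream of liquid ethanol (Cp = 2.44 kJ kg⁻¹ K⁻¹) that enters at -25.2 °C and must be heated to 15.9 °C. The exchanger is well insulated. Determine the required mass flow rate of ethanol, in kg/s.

Heat released by hot stream: Q = 18.9 × 0.970 × (24.1 − -19.8) = 804.82 kJ/s
Energy balance on cold side (adiabatic exchanger): Q = ṁ_c·Cp_c·(T_c,out − T_c,in)
ṁ_c = 804.82 / [2.44 × (15.9 − -25.2)] = 8.0254 kg/s

ṁ_c = 8.03 kg/s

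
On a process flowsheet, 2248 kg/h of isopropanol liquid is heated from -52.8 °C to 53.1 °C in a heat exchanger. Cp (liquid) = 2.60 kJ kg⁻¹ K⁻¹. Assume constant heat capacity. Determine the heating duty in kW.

Q = 172 kW

Q = ṁ·Cp·ΔT = 2248 × 2.60 × (53.1 − -52.8) = 618960 kJ/h
Converting: 618960 / 3600 s = 171.93 kW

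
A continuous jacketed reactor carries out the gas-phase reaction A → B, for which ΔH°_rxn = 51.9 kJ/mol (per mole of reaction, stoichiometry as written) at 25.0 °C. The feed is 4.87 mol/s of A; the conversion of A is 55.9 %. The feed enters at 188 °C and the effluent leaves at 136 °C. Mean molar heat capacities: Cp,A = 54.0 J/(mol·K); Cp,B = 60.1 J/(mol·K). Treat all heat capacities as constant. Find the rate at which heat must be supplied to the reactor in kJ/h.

Extent of reaction ξ = 0.559 × 4.87 = 2.7223 mol/s
Reaction term: ξ·ΔH°_rxn = 2.7223 × 51.9 = 141.29 kJ/s
Sensible, feed 188→25 °C: -42.866 kJ/s
Outlet flows (mol/s): A 2.1477, B 2.7223
Sensible, products 25→136 °C: 31.034 kJ/s
Q = ΔH = 129.46 kJ/s = 129.46 kW
Heat supplied = 466050 kJ/h

Q_in = 466000 kJ/h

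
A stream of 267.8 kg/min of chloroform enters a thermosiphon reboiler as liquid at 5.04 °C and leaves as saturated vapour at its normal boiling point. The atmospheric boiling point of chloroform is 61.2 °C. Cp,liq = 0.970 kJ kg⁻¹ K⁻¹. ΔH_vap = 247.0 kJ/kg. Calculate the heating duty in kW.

Q = 1350 kW

liquid 5.04→61.2 °C: 54.475 kJ/kg
vaporisation at 61.2 °C: 247 kJ/kg
Δh = 54.475 + 247 = 301.48 kJ/kg
Q = ṁ·Δh = 267.8 kg/min × 301.48 kJ/kg = 80735 kJ/min
|Q| = 1345.6 kW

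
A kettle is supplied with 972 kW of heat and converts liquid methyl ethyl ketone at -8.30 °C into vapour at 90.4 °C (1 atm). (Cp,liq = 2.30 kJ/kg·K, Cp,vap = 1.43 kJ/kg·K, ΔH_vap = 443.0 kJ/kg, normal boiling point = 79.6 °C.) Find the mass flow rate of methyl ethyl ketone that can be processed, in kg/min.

Δh = 2.30×(79.6−-8.30) + 443.0 + 1.43×(90.4−79.6) = 660.61 kJ/kg
Q = 972 kW = 972 kJ/s = 58320 kJ/min
ṁ = Q/Δh = 58320 / 660.61 = 88.282 kg/min

ṁ = 88.3 kg/min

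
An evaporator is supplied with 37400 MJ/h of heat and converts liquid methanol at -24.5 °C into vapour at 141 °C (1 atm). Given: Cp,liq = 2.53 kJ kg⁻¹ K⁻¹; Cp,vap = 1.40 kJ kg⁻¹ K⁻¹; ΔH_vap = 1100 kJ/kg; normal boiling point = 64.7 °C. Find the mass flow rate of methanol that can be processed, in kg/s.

ṁ = 7.25 kg/s

Δh = 2.53×(64.7−-24.5) + 1100 + 1.40×(141−64.7) = 1432.5 kJ/kg
Q = 37400 MJ/h = 10389 kJ/s = 10389 kJ/s
ṁ = Q/Δh = 10389 / 1432.5 = 7.2523 kg/s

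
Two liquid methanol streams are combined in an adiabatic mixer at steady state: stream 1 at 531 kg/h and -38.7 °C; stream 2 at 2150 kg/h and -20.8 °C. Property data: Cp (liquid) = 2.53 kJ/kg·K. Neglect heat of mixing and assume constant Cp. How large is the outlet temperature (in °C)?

Energy balance with Q = 0: Σ ṁᵢCp,ᵢ(T_out − Tᵢ) = 0
T_out = Σ ṁᵢCp,ᵢTᵢ / Σ ṁᵢCp,ᵢ
      = -165130 / 6782.9 = -24.345 °C

T_out = -24.3 °C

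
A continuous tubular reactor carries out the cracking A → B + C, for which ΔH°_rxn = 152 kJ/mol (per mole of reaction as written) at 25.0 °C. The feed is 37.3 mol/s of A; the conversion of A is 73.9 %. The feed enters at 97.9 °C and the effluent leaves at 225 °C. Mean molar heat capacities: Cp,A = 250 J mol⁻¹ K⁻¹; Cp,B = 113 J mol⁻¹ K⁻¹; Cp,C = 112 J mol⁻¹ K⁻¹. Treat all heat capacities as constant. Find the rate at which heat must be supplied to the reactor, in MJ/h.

Extent of reaction ξ = 0.739 × 37.3 = 27.565 mol/s
Reaction term: ξ·ΔH°_rxn = 27.565 × 152 = 4189.8 kJ/s
Sensible, feed 97.9→25 °C: -679.79 kJ/s
Outlet flows (mol/s): A 9.7353, B 27.565, C 27.565
Sensible, products 25→225 °C: 1727.2 kJ/s
Q = ΔH = 5237.2 kJ/s = 5237.2 kW
Heat supplied = 18854 MJ/h

Q_in = 18900 MJ/h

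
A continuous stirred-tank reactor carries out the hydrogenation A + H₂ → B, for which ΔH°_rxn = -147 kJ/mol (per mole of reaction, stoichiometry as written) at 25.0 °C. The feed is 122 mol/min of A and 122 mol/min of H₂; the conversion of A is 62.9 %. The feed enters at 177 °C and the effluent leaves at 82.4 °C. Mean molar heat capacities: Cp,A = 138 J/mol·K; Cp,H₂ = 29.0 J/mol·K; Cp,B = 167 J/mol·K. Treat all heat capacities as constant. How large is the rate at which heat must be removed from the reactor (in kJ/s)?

Extent of reaction ξ = 0.629 × 122 = 76.738 mol/min
Reaction term: ξ·ΔH°_rxn = 76.738 × -147 = -11280 kJ/min
Sensible, feed 177→25 °C: -3096.8 kJ/min
Outlet flows (mol/min): A 45.262, H₂ 45.262, B 76.738
Sensible, products 25→82.4 °C: 1169.5 kJ/min
Q = ΔH = -13208 kJ/min = -220.13 kW
Heat removed = 220.13 kJ/s

Q_out = 220 kJ/s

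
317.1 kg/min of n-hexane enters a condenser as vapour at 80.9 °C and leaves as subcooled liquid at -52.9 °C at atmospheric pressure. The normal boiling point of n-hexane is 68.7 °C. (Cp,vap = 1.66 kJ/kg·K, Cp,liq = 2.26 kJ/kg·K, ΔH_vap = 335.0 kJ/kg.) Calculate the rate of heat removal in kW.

Q_c = 3330 kW

vapour 80.9→68.7 °C: -20.252 kJ/kg
condensation at 68.7 °C: -335 kJ/kg
liquid 68.7→-52.9 °C: -274.82 kJ/kg
Δh = -20.252 + -335 + -274.82 = -630.07 kJ/kg
Q = ṁ·Δh = 317.1 kg/min × -630.07 kJ/kg = -199790 kJ/min
|Q| = 3329.9 kW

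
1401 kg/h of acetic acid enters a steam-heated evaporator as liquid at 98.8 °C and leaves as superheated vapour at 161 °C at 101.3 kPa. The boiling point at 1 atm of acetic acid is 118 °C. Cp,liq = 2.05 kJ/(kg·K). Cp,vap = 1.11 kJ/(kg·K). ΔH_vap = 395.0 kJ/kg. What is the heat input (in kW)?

liquid 98.8→118 °C: 39.36 kJ/kg
vaporisation at 118 °C: 395 kJ/kg
vapour 118→161 °C: 47.73 kJ/kg
Δh = 39.36 + 395 + 47.73 = 482.09 kJ/kg
Q = ṁ·Δh = 1401 kg/h × 482.09 kJ/kg = 675410 kJ/h
|Q| = 187.61 kW

Q = 188 kW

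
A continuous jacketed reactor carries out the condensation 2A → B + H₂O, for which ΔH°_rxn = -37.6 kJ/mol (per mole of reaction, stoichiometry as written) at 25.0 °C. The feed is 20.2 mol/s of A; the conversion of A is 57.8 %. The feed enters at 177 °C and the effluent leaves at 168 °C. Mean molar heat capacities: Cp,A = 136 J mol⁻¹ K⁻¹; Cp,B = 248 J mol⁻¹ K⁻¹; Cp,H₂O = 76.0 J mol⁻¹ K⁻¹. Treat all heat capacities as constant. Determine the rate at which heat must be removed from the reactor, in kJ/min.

Extent of reaction ξ = 0.578 × 20.2 / 2 = 5.8378 mol/s
Reaction term: ξ·ΔH°_rxn = 5.8378 × -37.6 = -219.5 kJ/s
Sensible, feed 177→25 °C: -417.57 kJ/s
Outlet flows (mol/s): A 8.5244, B 5.8378, H₂O 5.8378
Sensible, products 25→168 °C: 436.26 kJ/s
Q = ΔH = -200.82 kJ/s = -200.82 kW
Heat removed = 12049 kJ/min

Q_out = 12000 kJ/min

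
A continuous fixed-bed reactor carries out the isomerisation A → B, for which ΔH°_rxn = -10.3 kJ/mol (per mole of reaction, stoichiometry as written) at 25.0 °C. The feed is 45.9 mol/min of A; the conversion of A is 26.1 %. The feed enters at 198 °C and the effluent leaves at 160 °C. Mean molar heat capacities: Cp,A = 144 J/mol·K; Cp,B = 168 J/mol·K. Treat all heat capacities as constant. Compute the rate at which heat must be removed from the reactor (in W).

Extent of reaction ξ = 0.261 × 45.9 = 11.98 mol/min
Reaction term: ξ·ΔH°_rxn = 11.98 × -10.3 = -123.39 kJ/min
Sensible, feed 198→25 °C: -1143.5 kJ/min
Outlet flows (mol/min): A 33.92, B 11.98
Sensible, products 25→160 °C: 931.11 kJ/min
Q = ΔH = -335.74 kJ/min = -5.5957 kW
Heat removed = 5595.7 W

Q_out = 5600 W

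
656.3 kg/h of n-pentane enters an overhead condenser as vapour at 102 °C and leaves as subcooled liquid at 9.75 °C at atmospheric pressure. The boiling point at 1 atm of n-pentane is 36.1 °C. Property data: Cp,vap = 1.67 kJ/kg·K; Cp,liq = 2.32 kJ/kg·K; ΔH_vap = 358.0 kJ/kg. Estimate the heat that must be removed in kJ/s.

vapour 102→36.1 °C: -110.05 kJ/kg
condensation at 36.1 °C: -358 kJ/kg
liquid 36.1→9.75 °C: -61.132 kJ/kg
Δh = -110.05 + -358 + -61.132 = -529.19 kJ/kg
Q = ṁ·Δh = 656.3 kg/h × -529.19 kJ/kg = -347300 kJ/h
|Q| = 96.473 kW

Q_c = 96.5 kJ/s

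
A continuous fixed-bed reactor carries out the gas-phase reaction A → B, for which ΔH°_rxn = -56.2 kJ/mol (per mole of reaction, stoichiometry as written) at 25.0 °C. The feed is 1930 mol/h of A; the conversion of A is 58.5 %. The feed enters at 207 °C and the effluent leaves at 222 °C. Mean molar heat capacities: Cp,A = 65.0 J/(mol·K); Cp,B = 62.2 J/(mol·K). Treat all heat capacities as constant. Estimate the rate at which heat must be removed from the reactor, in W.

Extent of reaction ξ = 0.585 × 1930 = 1129 mol/h
Reaction term: ξ·ΔH°_rxn = 1129 × -56.2 = -63453 kJ/h
Sensible, feed 207→25 °C: -22832 kJ/h
Outlet flows (mol/h): A 800.95, B 1129
Sensible, products 25→222 °C: 24091 kJ/h
Q = ΔH = -62194 kJ/h = -17.276 kW
Heat removed = 17276 W

Q_out = 17300 W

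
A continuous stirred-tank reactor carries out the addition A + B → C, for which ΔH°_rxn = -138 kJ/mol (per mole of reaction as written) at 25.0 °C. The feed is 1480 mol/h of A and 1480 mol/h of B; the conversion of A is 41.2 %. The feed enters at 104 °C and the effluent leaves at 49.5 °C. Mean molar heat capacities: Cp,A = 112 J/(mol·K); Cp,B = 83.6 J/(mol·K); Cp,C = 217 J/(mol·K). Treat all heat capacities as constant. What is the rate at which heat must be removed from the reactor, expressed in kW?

Q_out = 27.7 kW

Extent of reaction ξ = 0.412 × 1480 = 609.76 mol/h
Reaction term: ξ·ΔH°_rxn = 609.76 × -138 = -84147 kJ/h
Sensible, feed 104→25 °C: -22870 kJ/h
Outlet flows (mol/h): A 870.24, B 870.24, C 609.76
Sensible, products 25→49.5 °C: 7412.2 kJ/h
Q = ΔH = -99604 kJ/h = -27.668 kW
Heat removed = 27.668 kW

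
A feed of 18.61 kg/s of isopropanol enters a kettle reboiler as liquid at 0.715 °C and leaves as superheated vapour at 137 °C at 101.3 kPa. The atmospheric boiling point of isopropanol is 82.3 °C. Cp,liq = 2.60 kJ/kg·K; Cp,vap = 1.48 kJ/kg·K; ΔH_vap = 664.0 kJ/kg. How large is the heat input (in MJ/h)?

Q = 64100 MJ/h

liquid 0.715→82.3 °C: 212.12 kJ/kg
vaporisation at 82.3 °C: 664 kJ/kg
vapour 82.3→137 °C: 80.956 kJ/kg
Δh = 212.12 + 664 + 80.956 = 957.08 kJ/kg
Q = ṁ·Δh = 18.61 kg/s × 957.08 kJ/kg = 17811 kJ/s
|Q| = 17811 kW = 64120 MJ/h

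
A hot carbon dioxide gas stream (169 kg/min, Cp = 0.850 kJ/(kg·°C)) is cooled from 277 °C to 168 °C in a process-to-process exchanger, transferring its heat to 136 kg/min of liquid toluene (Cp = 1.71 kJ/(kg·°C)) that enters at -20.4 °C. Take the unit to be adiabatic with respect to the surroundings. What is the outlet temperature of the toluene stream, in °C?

T_c,out = 46.9 °C

Heat released by hot stream: Q = 169 × 0.850 × (277 − 168) = 15658 kJ/min
Energy balance on cold side (adiabatic exchanger): Q = ṁ_c·Cp_c·(T_c,out − T_c,in)
T_c,out = -20.4 + 15658/(136 × 1.71) = 46.928 °C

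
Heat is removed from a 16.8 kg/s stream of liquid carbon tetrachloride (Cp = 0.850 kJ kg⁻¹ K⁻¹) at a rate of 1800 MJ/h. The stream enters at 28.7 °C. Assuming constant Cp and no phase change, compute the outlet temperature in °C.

Q = 1800 MJ/h = 500 kJ/s
ΔT = Q/(ṁ·Cp) = 500/(16.8×0.850) = 35.014 K
T_out = 28.7 − 35.014 = -6.314 °C

T_out = -6.31 °C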